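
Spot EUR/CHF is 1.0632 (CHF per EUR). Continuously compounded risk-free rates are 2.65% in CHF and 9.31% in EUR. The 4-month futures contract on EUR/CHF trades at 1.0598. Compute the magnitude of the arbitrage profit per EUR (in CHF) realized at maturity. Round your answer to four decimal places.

Fair futures: F* = S·e^(carry·T), with carry = (r_CHF − r_EUR) = 0.0265 − 0.0931 = -0.0666
F* = 1.0632 · e^(-0.0666 × 4/12) = 1.0632 · e^-0.022200 = 1.0632 × 0.978045 = 1.0399
Market 1.0598 > fair 1.0399: forward overpriced → cash-and-carry (buy spot, short the forward).
At maturity, profit = |F_mkt − F*| = |1.0598 − 1.0399| = 0.0199 per EUR (in CHF)

0.0199 per EUR (in CHF)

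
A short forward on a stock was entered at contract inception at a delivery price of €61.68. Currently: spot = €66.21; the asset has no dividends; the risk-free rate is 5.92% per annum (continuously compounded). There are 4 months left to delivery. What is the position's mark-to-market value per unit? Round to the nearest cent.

-€5.74

Current fair forward for the remaining 4 months: F = S·e^(r·T), r = 0.0592
F = 66.21 · e^(0.0592 × 4/12) = 66.21 × 1.019929 = 67.5295
Value of long forward = (F − K)·e^(−rT) = (67.5295 − 61.68) · e^(−0.0592·4/12)
= 5.8495 × 0.980460 = 5.74
Short position value = −(long value) = -€5.74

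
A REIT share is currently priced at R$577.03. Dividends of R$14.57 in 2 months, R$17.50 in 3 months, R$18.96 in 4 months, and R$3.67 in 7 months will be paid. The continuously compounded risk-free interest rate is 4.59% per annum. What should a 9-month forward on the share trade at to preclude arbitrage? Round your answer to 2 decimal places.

R$541.34

PV(dividends) I = 14.57·e^(−0.0459·2/12) + 17.50·e^(−0.0459·3/12) + 18.96·e^(−0.0459·4/12) + 3.67·e^(−0.0459·7/12)
I = 14.4590 + 17.3003 + 18.6721 + 3.5730 = 54.0044
F = (S − I)·e^(rT) = (577.03 − 54.0044) · e^(0.0459·9/12)
= 523.0256 · e^0.034425 = 523.0256 × 1.035024 = R$541.34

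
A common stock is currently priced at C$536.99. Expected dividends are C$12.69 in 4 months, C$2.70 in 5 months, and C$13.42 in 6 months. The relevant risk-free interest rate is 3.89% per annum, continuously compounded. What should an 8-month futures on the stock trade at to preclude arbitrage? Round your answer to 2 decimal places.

C$522.01

PV(dividends) I = 12.69·e^(−0.0389·4/12) + 2.70·e^(−0.0389·5/12) + 13.42·e^(−0.0389·6/12)
I = 12.5265 + 2.6566 + 13.1615 = 28.3446
F = (S − I)·e^(rT) = (536.99 − 28.3446) · e^(0.0389·8/12)
= 508.6454 · e^0.025933 = 508.6454 × 1.026272 = C$522.01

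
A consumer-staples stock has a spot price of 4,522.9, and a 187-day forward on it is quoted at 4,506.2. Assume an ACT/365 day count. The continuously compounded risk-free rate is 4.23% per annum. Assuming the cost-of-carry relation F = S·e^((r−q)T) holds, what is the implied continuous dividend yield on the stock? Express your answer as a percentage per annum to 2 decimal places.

4.95%

From F = S·e^((r−q)T): (r − q) = ln(F/S)/T
ln(4506.2/4522.9) = ln(0.996308) = -0.003699
(r − q) = -0.003699 / (187/365) = -0.007220
q = r − ln(F/S)/T = 0.0423 + 0.007220 = 0.049520
q = 4.95%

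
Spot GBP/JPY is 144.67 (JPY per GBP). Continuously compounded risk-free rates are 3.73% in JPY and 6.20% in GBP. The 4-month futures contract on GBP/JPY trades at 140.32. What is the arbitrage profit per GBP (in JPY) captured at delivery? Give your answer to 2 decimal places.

Fair futures: F* = S·e^(carry·T), with carry = (r_JPY − r_GBP) = 0.0373 − 0.0620 = -0.0247
F* = 144.67 · e^(-0.0247 × 4/12) = 144.67 · e^-0.008233 = 144.67 × 0.991801 = 143.4839
Market 140.32 < fair 143.4839: forward underpriced → reverse cash-and-carry (short spot, go long the forward).
At maturity, profit = |F_mkt − F*| = |140.32 − 143.4839| = 3.16 per GBP (in JPY)

3.16 per GBP (in JPY)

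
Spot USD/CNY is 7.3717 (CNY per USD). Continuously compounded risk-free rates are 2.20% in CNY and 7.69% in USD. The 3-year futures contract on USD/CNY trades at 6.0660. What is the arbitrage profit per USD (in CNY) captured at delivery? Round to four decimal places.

0.1863 per USD (in CNY)

Fair futures: F* = S·e^(carry·T), with carry = (r_CNY − r_USD) = 0.0220 − 0.0769 = -0.0549
F* = 7.3717 · e^(-0.0549 × 3) = 7.3717 · e^-0.164700 = 7.3717 × 0.848148 = 6.2523
Market 6.0660 < fair 6.2523: forward underpriced → reverse cash-and-carry (short spot, go long the forward).
At maturity, profit = |F_mkt − F*| = |6.0660 − 6.2523| = 0.1863 per USD (in CNY)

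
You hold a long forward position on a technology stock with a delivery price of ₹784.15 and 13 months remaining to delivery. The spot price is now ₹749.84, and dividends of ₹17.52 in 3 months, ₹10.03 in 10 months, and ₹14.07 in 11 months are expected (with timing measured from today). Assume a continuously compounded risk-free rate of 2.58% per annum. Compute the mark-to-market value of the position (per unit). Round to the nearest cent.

-₹53.66

PV(remaining dividends) I = 17.52·e^(−0.0258·3/12) + 10.03·e^(−0.0258·10/12) + 14.07·e^(−0.0258·11/12) = 40.9652
Current forward F = (S − I)·e^(rT) = (749.84 − 40.9652)·e^(0.0258·13/12) = 708.8748 × 1.028344 = 728.9671
Value (long) = (F − K)·e^(−rT) = (728.9671 − 784.15) × 0.972437 = -53.6619
Value = -₹53.66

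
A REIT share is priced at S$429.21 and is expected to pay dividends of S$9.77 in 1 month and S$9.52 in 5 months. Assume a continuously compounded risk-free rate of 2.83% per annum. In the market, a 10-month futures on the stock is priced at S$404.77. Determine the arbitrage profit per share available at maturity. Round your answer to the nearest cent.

PV(dividends) I = 9.77·e^(−0.0283·1/12) + 9.52·e^(−0.0283·5/12) = 19.1554
Fair futures F* = (S − I)·e^(rT) = (429.21 − 19.1554)·e^0.023583 = 410.0546 × 1.023863 = 419.8397
Market S$404.77 < fair 419.8397: forward underpriced → reverse cash-and-carry (short the stock, invest proceeds at r, pay the dividends, go long the forward).
Profit at T = |F_mkt − F*| = |404.77 − 419.8397| = S$15.07 per share

S$15.07 per share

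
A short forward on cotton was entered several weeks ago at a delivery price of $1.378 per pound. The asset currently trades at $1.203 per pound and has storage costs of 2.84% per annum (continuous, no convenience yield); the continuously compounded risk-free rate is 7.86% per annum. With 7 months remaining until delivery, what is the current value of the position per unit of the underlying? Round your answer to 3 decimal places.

$0.093 per pound

Current fair forward for the remaining 7 months: F = S·e^((r + u)·T), (r + u) = 0.0786 + 0.0284 = 0.1070
F = 1.203 · e^(0.1070 × 7/12) = 1.203 × 1.064406 = 1.2805
Value of long forward = (F − K)·e^(−rT) = (1.2805 − 1.378) · e^(−0.0786·7/12)
= -0.0975 × 0.955185 = -0.093
Short position value = −(long value) = $0.093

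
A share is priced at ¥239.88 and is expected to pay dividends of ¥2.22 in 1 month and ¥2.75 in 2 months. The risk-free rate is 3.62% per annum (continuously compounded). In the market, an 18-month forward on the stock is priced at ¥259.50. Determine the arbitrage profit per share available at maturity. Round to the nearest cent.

¥11.46 per share

PV(dividends) I = 2.22·e^(−0.0362·1/12) + 2.75·e^(−0.0362·2/12) = 4.9468
Fair forward F* = (S − I)·e^(rT) = (239.88 − 4.9468)·e^0.054300 = 234.9332 × 1.055801 = 248.0427
Market ¥259.50 > fair 248.0427: forward overpriced → cash-and-carry (borrow at r, buy the stock and collect the dividends, short the forward).
Profit at T = |F_mkt − F*| = |259.50 − 248.0427| = ¥11.46 per share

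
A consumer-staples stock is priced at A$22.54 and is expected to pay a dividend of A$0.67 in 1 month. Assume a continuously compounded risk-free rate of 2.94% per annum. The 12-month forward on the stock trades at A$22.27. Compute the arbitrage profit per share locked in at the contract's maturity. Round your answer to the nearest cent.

A$0.25 per share

PV(dividends) I = 0.67·e^(−0.0294·1/12) = 0.6684
Fair forward F* = (S − I)·e^(rT) = (22.54 − 0.6684)·e^0.029400 = 21.8716 × 1.029836 = 22.5242
Market A$22.27 < fair 22.5242: forward underpriced → reverse cash-and-carry (short the stock, invest proceeds at r, pay the dividends, go long the forward).
Profit at T = |F_mkt − F*| = |22.27 − 22.5242| = A$0.25 per share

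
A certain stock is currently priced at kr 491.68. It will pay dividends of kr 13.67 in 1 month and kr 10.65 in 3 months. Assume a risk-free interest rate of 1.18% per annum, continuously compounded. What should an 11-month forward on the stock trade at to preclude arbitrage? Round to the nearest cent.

PV(dividends) I = 13.67·e^(−0.0118·1/12) + 10.65·e^(−0.0118·3/12)
I = 13.6566 + 10.6186 = 24.2752
F = (S − I)·e^(rT) = (491.68 − 24.2752) · e^(0.0118·11/12)
= 467.4048 · e^0.010817 = 467.4048 × 1.010876 = kr 472.49

kr 472.49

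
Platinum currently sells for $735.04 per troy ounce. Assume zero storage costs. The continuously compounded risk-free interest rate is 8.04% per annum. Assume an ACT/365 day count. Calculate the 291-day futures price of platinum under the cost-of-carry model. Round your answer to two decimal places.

$783.70 per troy ounce

F = S·e^(rT) = 735.04 · e^(0.0804 × 291/365) = 735.04 · e^0.064100
= 735.04 × 1.066199 = $783.70 per troy ounce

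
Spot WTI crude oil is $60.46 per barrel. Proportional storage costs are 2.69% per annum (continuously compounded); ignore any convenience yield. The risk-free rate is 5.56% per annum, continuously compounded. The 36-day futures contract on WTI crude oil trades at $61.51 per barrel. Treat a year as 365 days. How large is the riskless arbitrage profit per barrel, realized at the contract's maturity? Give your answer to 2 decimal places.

Fair futures: F* = S·e^(carry·T), with carry = (r + u) = 0.0556 + 0.0269 = 0.0825
F* = 60.46 · e^(0.0825 × 36/365) = 60.46 · e^0.008137 = 60.46 × 1.008170 = $60.9540
Market $61.51 > fair $60.9540: forward overpriced → cash-and-carry (buy spot, short the forward).
At maturity, profit = |F_mkt − F*| = |61.51 − 60.9540| = $0.56 per barrel

$0.56 per barrel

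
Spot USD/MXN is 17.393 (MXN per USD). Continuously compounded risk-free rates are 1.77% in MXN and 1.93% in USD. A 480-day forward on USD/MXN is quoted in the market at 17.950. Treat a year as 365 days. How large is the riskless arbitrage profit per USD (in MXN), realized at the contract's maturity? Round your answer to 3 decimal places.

Fair forward: F* = S·e^(carry·T), with carry = (r_MXN − r_USD) = 0.0177 − 0.0193 = -0.0016
F* = 17.393 · e^(-0.0016 × 480/365) = 17.393 · e^-0.002104 = 17.393 × 0.997898 = 17.3564
Market 17.950 > fair 17.3564: forward overpriced → cash-and-carry (buy spot, short the forward).
At maturity, profit = |F_mkt − F*| = |17.950 − 17.3564| = 0.594 per USD (in MXN)

0.594 per USD (in MXN)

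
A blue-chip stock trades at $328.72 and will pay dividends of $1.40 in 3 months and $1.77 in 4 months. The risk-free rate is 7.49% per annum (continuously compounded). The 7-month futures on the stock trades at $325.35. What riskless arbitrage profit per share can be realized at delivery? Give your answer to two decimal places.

$14.81 per share

PV(dividends) I = 1.40·e^(−0.0749·3/12) + 1.77·e^(−0.0749·4/12) = 3.1004
Fair futures F* = (S − I)·e^(rT) = (328.72 − 3.1004)·e^0.043692 = 325.6196 × 1.044661 = 340.1621
Market $325.35 < fair 340.1621: forward underpriced → reverse cash-and-carry (short the stock, invest proceeds at r, pay the dividends, go long the forward).
Profit at T = |F_mkt − F*| = |325.35 − 340.1621| = $14.81 per share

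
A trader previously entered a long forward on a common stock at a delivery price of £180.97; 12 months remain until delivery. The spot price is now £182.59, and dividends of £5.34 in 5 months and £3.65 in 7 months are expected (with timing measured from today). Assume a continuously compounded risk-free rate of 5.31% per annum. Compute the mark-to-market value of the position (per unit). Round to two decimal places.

£2.22

PV(remaining dividends) I = 5.34·e^(−0.0531·5/12) + 3.65·e^(−0.0531·7/12) = 8.7618
Current forward F = (S − I)·e^(rT) = (182.59 − 8.7618)·e^(0.0531·12/12) = 173.8282 × 1.054535 = 183.3079
Value (long) = (F − K)·e^(−rT) = (183.3079 − 180.97) × 0.948285 = 2.2170
Value = £2.22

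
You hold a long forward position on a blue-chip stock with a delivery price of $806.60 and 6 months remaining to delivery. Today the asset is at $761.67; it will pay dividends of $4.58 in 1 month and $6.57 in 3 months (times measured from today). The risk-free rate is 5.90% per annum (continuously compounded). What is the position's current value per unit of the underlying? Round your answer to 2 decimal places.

PV(remaining dividends) I = 4.58·e^(−0.0590·1/12) + 6.57·e^(−0.0590·3/12) = 11.0313
Current forward F = (S − I)·e^(rT) = (761.67 − 11.0313)·e^(0.0590·6/12) = 750.6387 × 1.029939 = 773.1121
Value (long) = (F − K)·e^(−rT) = (773.1121 − 806.60) × 0.970931 = -32.5144
Value = -$32.51

-$32.51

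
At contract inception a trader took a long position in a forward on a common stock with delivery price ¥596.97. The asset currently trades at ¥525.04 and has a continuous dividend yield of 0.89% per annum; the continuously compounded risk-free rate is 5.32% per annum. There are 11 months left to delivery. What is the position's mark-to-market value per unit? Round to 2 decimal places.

-¥47.78

Current fair forward for the remaining 11 months: F = S·e^((r − q)·T), (r − q) = 0.0532 − 0.0089 = 0.0443
F = 525.04 · e^(0.0443 × 11/12) = 525.04 × 1.041444 = 546.7998
Value of long forward = (F − K)·e^(−rT) = (546.7998 − 596.97) · e^(−0.0532·11/12)
= -50.1702 × 0.952403 = -47.78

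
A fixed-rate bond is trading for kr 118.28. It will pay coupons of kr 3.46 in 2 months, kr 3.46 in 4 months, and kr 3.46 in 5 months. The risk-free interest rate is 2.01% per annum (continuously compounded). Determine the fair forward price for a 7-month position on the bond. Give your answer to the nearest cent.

PV(coupons) I = 3.46·e^(−0.0201·2/12) + 3.46·e^(−0.0201·4/12) + 3.46·e^(−0.0201·5/12)
I = 3.4484 + 3.4369 + 3.4311 = 10.3164
F = (S − I)·e^(rT) = (118.28 − 10.3164) · e^(0.0201·7/12)
= 107.9636 · e^0.011725 = 107.9636 × 1.011794 = kr 109.24

kr 109.24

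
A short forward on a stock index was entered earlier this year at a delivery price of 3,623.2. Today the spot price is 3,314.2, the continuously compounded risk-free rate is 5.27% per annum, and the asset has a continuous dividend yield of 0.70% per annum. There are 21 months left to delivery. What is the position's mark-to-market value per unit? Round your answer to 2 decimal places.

Current fair forward for the remaining 21 months: F = S·e^((r − q)·T), (r − q) = 0.0527 − 0.0070 = 0.0457
F = 3314.2 · e^(0.0457 × 21/12) = 3314.2 × 1.08325999 = 3590.1403
Value of long forward = (F − K)·e^(−rT) = (3590.1403 − 3623.2) · e^(−0.0527·21/12)
= -33.0597 × 0.91189995 = -30.15
Short position value = −(long value) = 30.15

30.15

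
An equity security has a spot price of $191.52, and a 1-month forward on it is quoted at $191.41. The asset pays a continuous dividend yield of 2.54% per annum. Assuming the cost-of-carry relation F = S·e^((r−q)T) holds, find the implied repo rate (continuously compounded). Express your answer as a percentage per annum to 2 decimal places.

1.85%

From F = S·e^((r−q)T): (r − q) = ln(F/S)/T
ln(191.41/191.52) = ln(0.999426) = -0.000574
(r − q) = -0.000574 / (1/12) = -0.006888
r = ln(F/S)/T + q = -0.006888 + 0.0254 = 0.018512
r = 1.85%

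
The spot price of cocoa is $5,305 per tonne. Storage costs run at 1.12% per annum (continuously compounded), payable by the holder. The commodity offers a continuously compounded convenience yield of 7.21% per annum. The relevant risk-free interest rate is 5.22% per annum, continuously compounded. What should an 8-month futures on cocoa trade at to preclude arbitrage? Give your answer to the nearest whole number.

Net carry = r + u − y = 0.0522 + 0.0112 − 0.0721 = -0.0087
F = S·e^((r+u−y)T) = 5305 · e^(-0.0087 × 8/12) = 5305 · e^-0.005800
= 5305 × 0.994217 = $5,274 per tonne

$5,274 per tonne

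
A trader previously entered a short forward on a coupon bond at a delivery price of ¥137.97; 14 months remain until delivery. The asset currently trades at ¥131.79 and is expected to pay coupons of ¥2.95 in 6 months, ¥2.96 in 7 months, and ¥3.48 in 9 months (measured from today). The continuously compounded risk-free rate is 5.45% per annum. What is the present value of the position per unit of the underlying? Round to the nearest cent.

PV(remaining coupons) I = 2.95·e^(−0.0545·6/12) + 2.96·e^(−0.0545·7/12) + 3.48·e^(−0.0545·9/12) = 9.0787
Current forward F = (S − I)·e^(rT) = (131.79 − 9.0787)·e^(0.0545·14/12) = 122.7113 × 1.065648 = 130.7671
Value (long) = (F − K)·e^(−rT) = (130.7671 − 137.97) × 0.938396 = -6.7592
Short position value = −(long value) = ¥6.76

¥6.76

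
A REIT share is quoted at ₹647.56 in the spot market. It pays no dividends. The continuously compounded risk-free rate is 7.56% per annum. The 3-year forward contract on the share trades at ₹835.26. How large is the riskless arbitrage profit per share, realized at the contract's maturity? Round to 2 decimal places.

₹22.84 per share

Fair forward: F* = S·e^(carry·T), with carry = r = 0.0756
F* = 647.56 · e^(0.0756 × 3) = 647.56 · e^0.226800 = 647.56 × 1.254579 = ₹812.4152
Market ₹835.26 > fair ₹812.4152: forward overpriced → cash-and-carry (buy spot, short the forward).
At maturity, profit = |F_mkt − F*| = |835.26 − 812.4152| = ₹22.84 per share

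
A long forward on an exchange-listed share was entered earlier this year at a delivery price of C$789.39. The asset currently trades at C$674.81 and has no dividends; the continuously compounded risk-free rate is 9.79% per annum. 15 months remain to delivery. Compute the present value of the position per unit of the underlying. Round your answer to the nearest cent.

-C$23.66

Current fair forward for the remaining 15 months: F = S·e^(r·T), r = 0.0979
F = 674.81 · e^(0.0979 × 15/12) = 674.81 × 1.130178 = 762.6554
Value of long forward = (F − K)·e^(−rT) = (762.6554 − 789.39) · e^(−0.0979·15/12)
= -26.7346 × 0.884817 = -23.66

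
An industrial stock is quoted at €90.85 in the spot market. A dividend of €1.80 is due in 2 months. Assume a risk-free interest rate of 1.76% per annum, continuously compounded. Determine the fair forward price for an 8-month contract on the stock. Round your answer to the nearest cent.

€90.11

PV(dividends) I = 1.80·e^(−0.0176·2/12)
I = 1.7947
F = (S − I)·e^(rT) = (90.85 − 1.7947) · e^(0.0176·8/12)
= 89.0553 · e^0.011733 = 89.0553 × 1.011802 = €90.11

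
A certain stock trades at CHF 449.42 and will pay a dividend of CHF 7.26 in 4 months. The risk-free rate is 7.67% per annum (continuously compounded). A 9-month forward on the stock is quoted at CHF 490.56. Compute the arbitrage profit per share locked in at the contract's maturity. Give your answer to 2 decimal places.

CHF 22.02 per share

PV(dividends) I = 7.26·e^(−0.0767·4/12) = 7.0767
Fair forward F* = (S − I)·e^(rT) = (449.42 − 7.0767)·e^0.057525 = 442.3433 × 1.059212 = 468.5353
Market CHF 490.56 > fair 468.5353: forward overpriced → cash-and-carry (borrow at r, buy the stock and collect the dividends, short the forward).
Profit at T = |F_mkt − F*| = |490.56 − 468.5353| = CHF 22.02 per share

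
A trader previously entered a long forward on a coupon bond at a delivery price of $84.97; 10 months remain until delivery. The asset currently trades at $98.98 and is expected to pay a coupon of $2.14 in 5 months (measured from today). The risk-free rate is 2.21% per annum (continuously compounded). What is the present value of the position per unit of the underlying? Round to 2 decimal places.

$13.44

PV(remaining coupons) I = 2.14·e^(−0.0221·5/12) = 2.1204
Current forward F = (S − I)·e^(rT) = (98.98 − 2.1204)·e^(0.0221·10/12) = 96.8596 × 1.018587 = 98.6599
Value (long) = (F − K)·e^(−rT) = (98.6599 − 84.97) × 0.981752 = 13.4401
Value = $13.44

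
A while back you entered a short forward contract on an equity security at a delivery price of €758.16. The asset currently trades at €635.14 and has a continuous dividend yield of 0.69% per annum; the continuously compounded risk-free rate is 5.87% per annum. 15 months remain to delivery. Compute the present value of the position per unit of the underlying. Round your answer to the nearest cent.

€74.84

Current fair forward for the remaining 15 months: F = S·e^((r − q)·T), (r − q) = 0.0587 − 0.0069 = 0.0518
F = 635.14 · e^(0.0518 × 15/12) = 635.14 × 1.066892 = 677.6258
Value of long forward = (F − K)·e^(−rT) = (677.6258 − 758.16) · e^(−0.0587·15/12)
= -80.5342 × 0.929252 = -74.84
Short position value = −(long value) = €74.84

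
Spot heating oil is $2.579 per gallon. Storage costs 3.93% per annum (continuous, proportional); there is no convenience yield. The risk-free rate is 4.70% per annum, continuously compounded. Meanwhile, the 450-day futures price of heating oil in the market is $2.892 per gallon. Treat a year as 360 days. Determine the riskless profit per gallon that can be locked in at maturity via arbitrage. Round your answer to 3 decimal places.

Fair futures: F* = S·e^(carry·T), with carry = (r + u) = 0.0470 + 0.0393 = 0.0863
F* = 2.579 · e^(0.0863 × 450/360) = 2.579 · e^0.107875 = 2.579 × 1.113908 = $2.8728
Market $2.892 > fair $2.8728: forward overpriced → cash-and-carry (buy spot, short the forward).
At maturity, profit = |F_mkt − F*| = |2.892 − 2.8728| = $0.019 per gallon

$0.019 per gallon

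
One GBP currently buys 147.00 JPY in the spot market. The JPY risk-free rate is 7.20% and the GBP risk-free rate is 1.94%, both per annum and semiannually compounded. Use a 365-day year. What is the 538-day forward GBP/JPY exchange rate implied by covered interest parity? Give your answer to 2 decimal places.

By covered interest parity, F = S · (1+r_JPY/2)^(2T) / (1+r_GBP/2)^(2T)
= 147.00 × 1.109889 / 1.028866 = 147.00 × 1.078750
F = 158.58 JPY per GBP

158.58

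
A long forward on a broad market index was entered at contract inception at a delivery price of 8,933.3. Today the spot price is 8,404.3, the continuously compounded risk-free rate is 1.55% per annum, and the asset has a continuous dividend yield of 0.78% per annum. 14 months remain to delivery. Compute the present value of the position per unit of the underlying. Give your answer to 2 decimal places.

-445.04

Current fair forward for the remaining 14 months: F = S·e^((r − q)·T), (r − q) = 0.0155 − 0.0078 = 0.0077
F = 8404.3 · e^(0.0077 × 14/12) = 8404.3 × 1.00902380 = 8480.1387
Value of long forward = (F − K)·e^(−rT) = (8480.1387 − 8933.3) · e^(−0.0155·14/12)
= -453.1613 × 0.98207919 = -445.04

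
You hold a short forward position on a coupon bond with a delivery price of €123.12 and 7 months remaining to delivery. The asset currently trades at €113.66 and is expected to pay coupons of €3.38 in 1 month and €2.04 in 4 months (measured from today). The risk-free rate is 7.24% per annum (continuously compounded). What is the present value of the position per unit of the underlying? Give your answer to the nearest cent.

PV(remaining coupons) I = 3.38·e^(−0.0724·1/12) + 2.04·e^(−0.0724·4/12) = 5.3510
Current forward F = (S − I)·e^(rT) = (113.66 − 5.3510)·e^(0.0724·7/12) = 108.3090 × 1.043138 = 112.9812
Value (long) = (F − K)·e^(−rT) = (112.9812 − 123.12) × 0.958646 = -9.7195
Short position value = −(long value) = €9.72

€9.72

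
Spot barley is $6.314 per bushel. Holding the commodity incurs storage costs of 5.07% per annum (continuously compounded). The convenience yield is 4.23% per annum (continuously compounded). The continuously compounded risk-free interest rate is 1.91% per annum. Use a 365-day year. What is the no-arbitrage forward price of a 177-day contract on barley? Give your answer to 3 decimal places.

Net carry = r + u − y = 0.0191 + 0.0507 − 0.0423 = 0.0275
F = S·e^((r+u−y)T) = 6.314 · e^(0.0275 × 177/365) = 6.314 · e^0.013336
= 6.314 × 1.013425 = $6.399 per bushel

$6.399 per bushel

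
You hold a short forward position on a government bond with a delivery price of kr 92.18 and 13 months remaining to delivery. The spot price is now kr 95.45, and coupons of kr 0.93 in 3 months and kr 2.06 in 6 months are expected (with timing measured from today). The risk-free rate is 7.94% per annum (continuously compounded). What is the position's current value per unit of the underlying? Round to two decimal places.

-kr 7.98

PV(remaining coupons) I = 0.93·e^(−0.0794·3/12) + 2.06·e^(−0.0794·6/12) = 2.8915
Current forward F = (S − I)·e^(rT) = (95.45 − 2.8915)·e^(0.0794·13/12) = 92.5585 × 1.089824 = 100.8725
Value (long) = (F − K)·e^(−rT) = (100.8725 − 92.18) × 0.917579 = 7.9761
Short position value = −(long value) = -kr 7.98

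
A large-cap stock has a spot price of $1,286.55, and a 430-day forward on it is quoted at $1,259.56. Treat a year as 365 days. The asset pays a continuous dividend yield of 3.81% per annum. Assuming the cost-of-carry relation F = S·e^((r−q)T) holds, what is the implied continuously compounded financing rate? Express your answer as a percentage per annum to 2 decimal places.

2.01%

From F = S·e^((r−q)T): (r − q) = ln(F/S)/T
ln(1259.56/1286.55) = ln(0.979021) = -0.021202
(r − q) = -0.021202 / (430/365) = -0.017997
r = ln(F/S)/T + q = -0.017997 + 0.0381 = 0.020103
r = 2.01%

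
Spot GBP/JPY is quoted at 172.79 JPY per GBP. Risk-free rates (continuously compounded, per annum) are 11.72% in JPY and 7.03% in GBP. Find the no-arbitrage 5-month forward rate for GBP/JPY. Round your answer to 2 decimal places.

176.20

F = S·e^((r_JPY − r_GBP)T) = 172.79 · e^((0.1172 − 0.0703) × 5/12)
= 172.79 · e^0.019542 = 172.79 × 1.019734
F = 176.20 JPY per GBP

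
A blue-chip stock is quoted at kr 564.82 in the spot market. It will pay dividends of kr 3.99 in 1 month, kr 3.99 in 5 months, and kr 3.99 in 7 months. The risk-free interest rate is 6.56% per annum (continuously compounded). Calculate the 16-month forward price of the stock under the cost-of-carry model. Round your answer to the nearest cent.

kr 603.69

PV(dividends) I = 3.99·e^(−0.0656·1/12) + 3.99·e^(−0.0656·5/12) + 3.99·e^(−0.0656·7/12)
I = 3.9682 + 3.8824 + 3.8402 = 11.6908
F = (S − I)·e^(rT) = (564.82 − 11.6908) · e^(0.0656·16/12)
= 553.1292 · e^0.087467 = 553.1292 × 1.091406 = kr 603.69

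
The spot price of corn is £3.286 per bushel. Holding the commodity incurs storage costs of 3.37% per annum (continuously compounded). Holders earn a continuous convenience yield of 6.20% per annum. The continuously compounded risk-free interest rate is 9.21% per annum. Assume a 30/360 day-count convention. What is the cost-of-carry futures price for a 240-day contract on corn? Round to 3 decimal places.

Net carry = r + u − y = 0.0921 + 0.0337 − 0.0620 = 0.0638
F = S·e^((r+u−y)T) = 3.286 · e^(0.0638 × 240/360) = 3.286 · e^0.042533
= 3.286 × 1.043450 = £3.429 per bushel

£3.429 per bushel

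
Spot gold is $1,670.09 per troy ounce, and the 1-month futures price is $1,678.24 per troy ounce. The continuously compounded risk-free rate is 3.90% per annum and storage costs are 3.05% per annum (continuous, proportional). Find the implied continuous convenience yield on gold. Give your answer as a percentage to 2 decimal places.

1.11%

F = S·e^((r+u−y)T) ⇒ (r+u−y) = ln(F/S)/T
ln(1678.24/1670.09) = 0.004868; /T ⇒ 0.058416
y = r + u − ln(F/S)/T = 0.0390 + 0.0305 − 0.058416 = 0.011084
y = 1.11%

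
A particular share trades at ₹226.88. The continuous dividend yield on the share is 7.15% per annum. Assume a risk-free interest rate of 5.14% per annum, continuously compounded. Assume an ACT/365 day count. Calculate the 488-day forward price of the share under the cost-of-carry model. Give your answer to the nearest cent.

F = S·e^((r − q)T) = 226.88 · e^((0.0514 − 0.0715) × 488/365)
= 226.88 · e^-0.026873 = 226.88 × 0.973485
F = ₹220.86

₹220.86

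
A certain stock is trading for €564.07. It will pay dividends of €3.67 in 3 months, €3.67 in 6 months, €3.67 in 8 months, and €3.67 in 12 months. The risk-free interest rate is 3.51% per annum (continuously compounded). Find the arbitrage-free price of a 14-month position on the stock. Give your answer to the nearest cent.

€572.67

PV(dividends) I = 3.67·e^(−0.0351·3/12) + 3.67·e^(−0.0351·6/12) + 3.67·e^(−0.0351·8/12) + 3.67·e^(−0.0351·12/12)
I = 3.6379 + 3.6062 + 3.5851 + 3.5434 = 14.3726
F = (S − I)·e^(rT) = (564.07 − 14.3726) · e^(0.0351·14/12)
= 549.6974 · e^0.040950 = 549.6974 × 1.041800 = €572.67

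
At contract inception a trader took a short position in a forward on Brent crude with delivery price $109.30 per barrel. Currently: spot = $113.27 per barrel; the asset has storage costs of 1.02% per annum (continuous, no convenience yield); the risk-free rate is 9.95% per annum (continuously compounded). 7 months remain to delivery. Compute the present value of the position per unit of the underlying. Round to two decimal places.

-$10.81 per barrel

Current fair forward for the remaining 7 months: F = S·e^((r + u)·T), (r + u) = 0.0995 + 0.0102 = 0.1097
F = 113.27 · e^(0.1097 × 7/12) = 113.27 × 1.066084 = 120.7553
Value of long forward = (F − K)·e^(−rT) = (120.7553 − 109.30) · e^(−0.0995·7/12)
= 11.4553 × 0.943611 = 10.81
Short position value = −(long value) = -$10.81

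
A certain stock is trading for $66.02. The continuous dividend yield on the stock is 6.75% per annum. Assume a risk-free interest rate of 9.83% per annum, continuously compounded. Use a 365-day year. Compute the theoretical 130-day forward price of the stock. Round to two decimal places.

F = S·e^((r − q)T) = 66.02 · e^((0.0983 − 0.0675) × 130/365)
= 66.02 · e^0.010970 = 66.02 × 1.011030
F = $66.75

$66.75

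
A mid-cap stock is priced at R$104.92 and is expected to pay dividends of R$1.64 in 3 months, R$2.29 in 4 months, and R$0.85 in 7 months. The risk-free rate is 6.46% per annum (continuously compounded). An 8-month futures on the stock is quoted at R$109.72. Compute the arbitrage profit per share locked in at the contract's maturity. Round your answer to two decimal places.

R$5.06 per share

PV(dividends) I = 1.64·e^(−0.0646·3/12) + 2.29·e^(−0.0646·4/12) + 0.85·e^(−0.0646·7/12) = 4.6735
Fair futures F* = (S − I)·e^(rT) = (104.92 − 4.6735)·e^0.043067 = 100.2465 × 1.044008 = 104.6581
Market R$109.72 > fair 104.6581: forward overpriced → cash-and-carry (borrow at r, buy the stock and collect the dividends, short the forward).
Profit at T = |F_mkt − F*| = |109.72 − 104.6581| = R$5.06 per share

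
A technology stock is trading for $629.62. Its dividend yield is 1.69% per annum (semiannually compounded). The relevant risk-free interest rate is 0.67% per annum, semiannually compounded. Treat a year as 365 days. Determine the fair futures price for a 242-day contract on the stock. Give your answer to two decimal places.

F = S · (1+r/2)^(2T) / (1+q/2)^(2T)
= 629.62 × 1.004445 / 1.011220 = 629.62 × 0.993300
F = $625.40

$625.40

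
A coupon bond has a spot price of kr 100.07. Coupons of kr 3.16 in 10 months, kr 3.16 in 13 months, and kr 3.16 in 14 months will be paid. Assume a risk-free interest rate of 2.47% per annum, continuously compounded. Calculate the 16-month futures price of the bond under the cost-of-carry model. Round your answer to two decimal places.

PV(coupons) I = 3.16·e^(−0.0247·10/12) + 3.16·e^(−0.0247·13/12) + 3.16·e^(−0.0247·14/12)
I = 3.0956 + 3.0766 + 3.0702 = 9.2424
F = (S − I)·e^(rT) = (100.07 − 9.2424) · e^(0.0247·16/12)
= 90.8276 · e^0.032933 = 90.8276 × 1.033481 = kr 93.87

kr 93.87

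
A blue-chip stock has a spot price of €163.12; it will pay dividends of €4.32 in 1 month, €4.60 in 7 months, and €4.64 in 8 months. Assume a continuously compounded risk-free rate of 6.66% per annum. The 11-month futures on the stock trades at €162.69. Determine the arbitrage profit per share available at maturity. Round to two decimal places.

PV(dividends) I = 4.32·e^(−0.0666·1/12) + 4.60·e^(−0.0666·7/12) + 4.64·e^(−0.0666·8/12) = 13.1593
Fair futures F* = (S − I)·e^(rT) = (163.12 − 13.1593)·e^0.061050 = 149.9607 × 1.062952 = 159.4010
Market €162.69 > fair 159.4010: forward overpriced → cash-and-carry (borrow at r, buy the stock and collect the dividends, short the forward).
Profit at T = |F_mkt − F*| = |162.69 − 159.4010| = €3.29 per share

€3.29 per share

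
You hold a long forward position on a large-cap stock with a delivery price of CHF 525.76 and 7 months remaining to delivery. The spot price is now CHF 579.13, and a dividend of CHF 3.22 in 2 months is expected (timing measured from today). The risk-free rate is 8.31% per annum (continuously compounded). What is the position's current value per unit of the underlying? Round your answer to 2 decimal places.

CHF 75.07

PV(remaining dividends) I = 3.22·e^(−0.0831·2/12) = 3.1757
Current forward F = (S − I)·e^(rT) = (579.13 − 3.1757)·e^(0.0831·7/12) = 575.9543 × 1.049669 = 604.5614
Value (long) = (F − K)·e^(−rT) = (604.5614 − 525.76) × 0.952681 = 75.0726
Value = CHF 75.07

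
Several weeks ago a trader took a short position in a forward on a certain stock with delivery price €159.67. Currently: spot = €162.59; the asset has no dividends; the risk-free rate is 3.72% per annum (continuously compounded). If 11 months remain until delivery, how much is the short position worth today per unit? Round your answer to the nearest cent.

-€8.27

Current fair forward for the remaining 11 months: F = S·e^(r·T), r = 0.0372
F = 162.59 · e^(0.0372 × 11/12) = 162.59 × 1.034688 = 168.2299
Value of long forward = (F − K)·e^(−rT) = (168.2299 − 159.67) · e^(−0.0372·11/12)
= 8.5599 × 0.966475 = 8.27
Short position value = −(long value) = -€8.27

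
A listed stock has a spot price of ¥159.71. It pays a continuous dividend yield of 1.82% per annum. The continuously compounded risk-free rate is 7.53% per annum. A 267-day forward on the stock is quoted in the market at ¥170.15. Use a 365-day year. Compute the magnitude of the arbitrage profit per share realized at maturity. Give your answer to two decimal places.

Fair forward: F* = S·e^(carry·T), with carry = (r − q) = 0.0753 − 0.0182 = 0.0571
F* = 159.71 · e^(0.0571 × 267/365) = 159.71 · e^0.041769 = 159.71 × 1.042654 = ¥166.5223
Market ¥170.15 > fair ¥166.5223: forward overpriced → cash-and-carry (buy spot, short the forward).
At maturity, profit = |F_mkt − F*| = |170.15 − 166.5223| = ¥3.63 per share

¥3.63 per share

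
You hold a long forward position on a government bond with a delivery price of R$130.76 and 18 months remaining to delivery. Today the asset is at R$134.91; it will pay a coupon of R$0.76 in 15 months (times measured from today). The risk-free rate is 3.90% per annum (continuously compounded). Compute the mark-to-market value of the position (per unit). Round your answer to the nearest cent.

PV(remaining coupons) I = 0.76·e^(−0.0390·15/12) = 0.7238
Current forward F = (S − I)·e^(rT) = (134.91 − 0.7238)·e^(0.0390·18/12) = 134.1862 × 1.060245 = 142.2702
Value (long) = (F − K)·e^(−rT) = (142.2702 − 130.76) × 0.943178 = 10.8562
Value = R$10.86

R$10.86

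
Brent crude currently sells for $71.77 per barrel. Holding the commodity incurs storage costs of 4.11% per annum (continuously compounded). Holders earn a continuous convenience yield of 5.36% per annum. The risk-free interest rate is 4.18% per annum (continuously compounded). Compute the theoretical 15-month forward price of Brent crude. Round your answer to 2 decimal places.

Net carry = r + u − y = 0.0418 + 0.0411 − 0.0536 = 0.0293
F = S·e^((r+u−y)T) = 71.77 · e^(0.0293 × 15/12) = 71.77 · e^0.036625
= 71.77 × 1.037304 = $74.45 per barrel

$74.45 per barrel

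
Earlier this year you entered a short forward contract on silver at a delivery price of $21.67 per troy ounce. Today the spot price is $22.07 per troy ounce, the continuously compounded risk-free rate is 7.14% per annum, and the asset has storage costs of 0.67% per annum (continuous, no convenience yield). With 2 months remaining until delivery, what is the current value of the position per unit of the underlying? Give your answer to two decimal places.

-$0.68 per troy ounce

Current fair forward for the remaining 2 months: F = S·e^((r + u)·T), (r + u) = 0.0714 + 0.0067 = 0.0781
F = 22.07 · e^(0.0781 × 2/12) = 22.07 × 1.013102 = 22.3592
Value of long forward = (F − K)·e^(−rT) = (22.3592 − 21.67) · e^(−0.0714·2/12)
= 0.6892 × 0.988171 = 0.68
Short position value = −(long value) = -$0.68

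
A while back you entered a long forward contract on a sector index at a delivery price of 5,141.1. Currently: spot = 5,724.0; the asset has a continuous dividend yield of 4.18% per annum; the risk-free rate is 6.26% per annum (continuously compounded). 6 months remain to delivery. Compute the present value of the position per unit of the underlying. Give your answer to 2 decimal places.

622.93

Current fair forward for the remaining 6 months: F = S·e^((r − q)·T), (r − q) = 0.0626 − 0.0418 = 0.0208
F = 5724.0 · e^(0.0208 × 6/12) = 5724.0 × 1.01045427 = 5783.8402
Value of long forward = (F − K)·e^(−rT) = (5783.8402 − 5141.1) · e^(−0.0626·6/12)
= 642.7402 × 0.96918477 = 622.93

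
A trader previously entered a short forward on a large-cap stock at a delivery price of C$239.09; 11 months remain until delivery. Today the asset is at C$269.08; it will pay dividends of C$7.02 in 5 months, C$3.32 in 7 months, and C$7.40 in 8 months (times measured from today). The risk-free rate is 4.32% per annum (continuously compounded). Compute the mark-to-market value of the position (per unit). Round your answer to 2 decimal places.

PV(remaining dividends) I = 7.02·e^(−0.0432·5/12) + 3.32·e^(−0.0432·7/12) + 7.40·e^(−0.0432·8/12) = 17.3221
Current forward F = (S − I)·e^(rT) = (269.08 − 17.3221)·e^(0.0432·11/12) = 251.7579 × 1.040395 = 261.9277
Value (long) = (F − K)·e^(−rT) = (261.9277 − 239.09) × 0.961174 = 21.9510
Short position value = −(long value) = -C$21.95

-C$21.95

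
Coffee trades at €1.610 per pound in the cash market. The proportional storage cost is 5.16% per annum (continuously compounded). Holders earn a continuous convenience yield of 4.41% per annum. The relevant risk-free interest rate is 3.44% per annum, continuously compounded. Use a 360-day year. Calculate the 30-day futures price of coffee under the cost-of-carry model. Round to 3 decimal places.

€1.616 per pound

Net carry = r + u − y = 0.0344 + 0.0516 − 0.0441 = 0.0419
F = S·e^((r+u−y)T) = 1.610 · e^(0.0419 × 30/360) = 1.610 · e^0.003492
= 1.610 × 1.003498 = €1.616 per pound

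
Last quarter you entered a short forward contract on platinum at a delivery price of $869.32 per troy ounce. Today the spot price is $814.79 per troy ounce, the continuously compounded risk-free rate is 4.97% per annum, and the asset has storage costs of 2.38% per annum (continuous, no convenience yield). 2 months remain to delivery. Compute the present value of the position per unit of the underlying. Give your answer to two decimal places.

$44.12 per troy ounce

Current fair forward for the remaining 2 months: F = S·e^((r + u)·T), (r + u) = 0.0497 + 0.0238 = 0.0735
F = 814.79 · e^(0.0735 × 2/12) = 814.79 × 1.012325 = 824.8323
Value of long forward = (F − K)·e^(−rT) = (824.8323 − 869.32) · e^(−0.0497·2/12)
= -44.4877 × 0.991751 = -44.12
Short position value = −(long value) = $44.12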